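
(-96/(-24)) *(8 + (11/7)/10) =1142/35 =32.63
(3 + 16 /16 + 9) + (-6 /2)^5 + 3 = -227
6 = 6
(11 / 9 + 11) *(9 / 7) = 110 / 7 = 15.71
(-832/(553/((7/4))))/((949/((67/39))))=-1072/224913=-0.00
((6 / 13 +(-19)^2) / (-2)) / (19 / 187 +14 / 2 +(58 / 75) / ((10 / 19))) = -329517375 / 15626962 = -21.09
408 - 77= 331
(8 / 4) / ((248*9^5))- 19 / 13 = -139119431 / 95186988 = -1.46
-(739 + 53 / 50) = -37003 / 50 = -740.06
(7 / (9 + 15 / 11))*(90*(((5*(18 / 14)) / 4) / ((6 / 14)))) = 17325 / 76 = 227.96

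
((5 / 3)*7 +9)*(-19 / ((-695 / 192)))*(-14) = -1055488 / 695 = -1518.69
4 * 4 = 16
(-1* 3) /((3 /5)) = -5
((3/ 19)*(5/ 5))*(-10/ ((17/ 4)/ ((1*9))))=-1080/ 323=-3.34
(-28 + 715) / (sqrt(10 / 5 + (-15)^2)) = 687* sqrt(227) / 227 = 45.60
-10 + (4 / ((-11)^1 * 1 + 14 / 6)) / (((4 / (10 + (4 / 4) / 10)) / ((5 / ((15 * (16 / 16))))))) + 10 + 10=2499 / 260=9.61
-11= -11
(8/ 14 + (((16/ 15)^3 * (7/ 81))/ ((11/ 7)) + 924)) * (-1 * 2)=-38927035856/ 21049875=-1849.28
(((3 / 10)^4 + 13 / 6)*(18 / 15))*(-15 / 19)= -2.06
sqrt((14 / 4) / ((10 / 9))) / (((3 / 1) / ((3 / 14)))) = 3 * sqrt(35) / 140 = 0.13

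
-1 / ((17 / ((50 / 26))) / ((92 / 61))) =-2300 / 13481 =-0.17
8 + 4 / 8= 17 / 2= 8.50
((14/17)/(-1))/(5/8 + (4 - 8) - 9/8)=0.18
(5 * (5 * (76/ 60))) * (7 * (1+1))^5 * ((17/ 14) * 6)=124083680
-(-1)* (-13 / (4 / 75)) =-243.75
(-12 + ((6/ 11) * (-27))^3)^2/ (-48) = -379407421875/ 1771561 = -214165.60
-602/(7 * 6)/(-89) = 43/267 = 0.16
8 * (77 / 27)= 22.81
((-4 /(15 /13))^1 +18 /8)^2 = 5329 /3600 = 1.48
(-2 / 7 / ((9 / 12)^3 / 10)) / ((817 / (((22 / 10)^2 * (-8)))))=247808 / 772065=0.32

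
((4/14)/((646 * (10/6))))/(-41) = -0.00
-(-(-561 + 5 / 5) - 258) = -302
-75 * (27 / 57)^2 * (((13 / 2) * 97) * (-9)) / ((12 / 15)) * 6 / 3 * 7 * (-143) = -345070600875 / 1444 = -238968560.16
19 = 19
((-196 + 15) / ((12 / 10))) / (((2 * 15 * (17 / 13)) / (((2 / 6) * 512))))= -301184 / 459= -656.17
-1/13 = -0.08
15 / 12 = 5 / 4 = 1.25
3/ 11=0.27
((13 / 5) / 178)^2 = 169 / 792100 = 0.00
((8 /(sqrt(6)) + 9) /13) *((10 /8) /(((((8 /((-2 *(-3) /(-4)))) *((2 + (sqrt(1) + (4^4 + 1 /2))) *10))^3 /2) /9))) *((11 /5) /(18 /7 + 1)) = -6237 /1723144217600000 -231 *sqrt(6) /430786054400000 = -0.00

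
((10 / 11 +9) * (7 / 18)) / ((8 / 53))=40439 / 1584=25.53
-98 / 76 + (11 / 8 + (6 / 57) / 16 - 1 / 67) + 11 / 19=3341 / 5092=0.66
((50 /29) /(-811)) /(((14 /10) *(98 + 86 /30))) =-0.00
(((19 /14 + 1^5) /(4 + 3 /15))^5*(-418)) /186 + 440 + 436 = 736301008302649 /840646341024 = 875.87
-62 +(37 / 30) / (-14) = -26077 / 420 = -62.09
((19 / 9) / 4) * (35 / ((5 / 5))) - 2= 593 / 36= 16.47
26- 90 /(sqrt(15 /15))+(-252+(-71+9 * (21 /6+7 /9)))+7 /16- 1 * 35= -6129 /16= -383.06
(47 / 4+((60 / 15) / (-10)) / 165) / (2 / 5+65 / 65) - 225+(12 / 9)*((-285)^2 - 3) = 499326787 / 4620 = 108079.39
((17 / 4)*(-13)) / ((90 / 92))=-5083 / 90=-56.48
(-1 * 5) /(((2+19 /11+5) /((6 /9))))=-55 /144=-0.38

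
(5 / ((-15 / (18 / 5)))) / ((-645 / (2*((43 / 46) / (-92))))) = -1 / 26450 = -0.00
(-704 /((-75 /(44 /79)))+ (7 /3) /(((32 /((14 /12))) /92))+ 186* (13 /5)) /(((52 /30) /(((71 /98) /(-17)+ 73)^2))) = 298108481759884031 /195462583680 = 1525143.46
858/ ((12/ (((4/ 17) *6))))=1716/ 17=100.94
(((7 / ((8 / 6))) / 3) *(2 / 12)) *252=147 / 2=73.50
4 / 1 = 4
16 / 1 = 16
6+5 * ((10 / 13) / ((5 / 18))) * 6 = 1158 / 13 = 89.08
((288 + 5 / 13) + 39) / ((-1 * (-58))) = 2128 / 377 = 5.64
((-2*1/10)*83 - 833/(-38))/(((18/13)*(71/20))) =4381/4047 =1.08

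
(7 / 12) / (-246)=-7 / 2952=-0.00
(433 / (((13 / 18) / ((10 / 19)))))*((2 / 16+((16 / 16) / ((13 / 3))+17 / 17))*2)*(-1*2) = -5494770 / 3211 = -1711.23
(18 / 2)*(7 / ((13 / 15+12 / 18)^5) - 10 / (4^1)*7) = -1931766795 / 12872686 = -150.07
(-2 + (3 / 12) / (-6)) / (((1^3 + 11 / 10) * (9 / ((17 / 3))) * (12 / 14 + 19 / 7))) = -833 / 4860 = -0.17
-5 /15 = -1 /3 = -0.33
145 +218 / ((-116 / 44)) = 1807 / 29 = 62.31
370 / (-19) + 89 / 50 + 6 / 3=-14909 / 950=-15.69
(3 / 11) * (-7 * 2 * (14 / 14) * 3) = -126 / 11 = -11.45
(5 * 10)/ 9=50/ 9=5.56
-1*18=-18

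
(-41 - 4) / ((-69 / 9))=135 / 23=5.87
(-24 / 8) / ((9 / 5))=-1.67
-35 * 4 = -140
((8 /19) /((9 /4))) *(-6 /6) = -32 /171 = -0.19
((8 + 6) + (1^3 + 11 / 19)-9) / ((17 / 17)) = 125 / 19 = 6.58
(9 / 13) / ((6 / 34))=51 / 13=3.92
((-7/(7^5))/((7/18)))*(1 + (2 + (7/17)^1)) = -1044/285719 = -0.00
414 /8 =207 /4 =51.75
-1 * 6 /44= -3 /22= -0.14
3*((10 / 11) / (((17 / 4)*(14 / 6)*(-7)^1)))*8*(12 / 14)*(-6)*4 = 414720 / 64141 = 6.47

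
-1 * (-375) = 375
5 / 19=0.26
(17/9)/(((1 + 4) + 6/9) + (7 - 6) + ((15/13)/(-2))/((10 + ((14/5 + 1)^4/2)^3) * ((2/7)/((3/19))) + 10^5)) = 3249004671042520013/11467074848136054090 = 0.28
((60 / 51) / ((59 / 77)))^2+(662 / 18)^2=110411451649 / 81486729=1354.96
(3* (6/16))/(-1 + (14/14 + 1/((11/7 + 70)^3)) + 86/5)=5658817545/86517046408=0.07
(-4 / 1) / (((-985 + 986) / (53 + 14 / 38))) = -4056 / 19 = -213.47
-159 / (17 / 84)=-785.65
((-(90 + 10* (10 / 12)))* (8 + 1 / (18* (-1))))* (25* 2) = -1054625 / 27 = -39060.19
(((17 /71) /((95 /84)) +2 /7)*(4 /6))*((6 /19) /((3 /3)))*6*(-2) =-1127328 /897085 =-1.26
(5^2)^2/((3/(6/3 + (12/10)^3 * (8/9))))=2210/3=736.67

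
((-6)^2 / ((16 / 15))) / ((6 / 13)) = 585 / 8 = 73.12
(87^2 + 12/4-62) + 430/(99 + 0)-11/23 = 17109071/2277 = 7513.87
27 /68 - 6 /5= -273 /340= -0.80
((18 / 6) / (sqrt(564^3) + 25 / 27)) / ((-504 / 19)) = 4275 / 7324076387656 - 650997*sqrt(141) / 915509548457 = -0.00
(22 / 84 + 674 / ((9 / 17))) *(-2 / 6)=-160445 / 378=-424.46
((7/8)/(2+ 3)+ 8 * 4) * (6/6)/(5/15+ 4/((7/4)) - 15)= -2079/800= -2.60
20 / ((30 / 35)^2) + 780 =7265 / 9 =807.22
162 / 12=27 / 2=13.50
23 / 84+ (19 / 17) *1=1.39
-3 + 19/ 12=-17/ 12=-1.42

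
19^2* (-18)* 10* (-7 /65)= 90972 /13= 6997.85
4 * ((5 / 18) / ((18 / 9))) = 5 / 9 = 0.56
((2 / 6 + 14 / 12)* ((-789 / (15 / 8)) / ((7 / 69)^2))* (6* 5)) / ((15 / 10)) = -60102864 / 49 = -1226589.06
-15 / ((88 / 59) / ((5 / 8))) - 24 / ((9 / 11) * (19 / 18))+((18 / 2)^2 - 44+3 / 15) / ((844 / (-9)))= -34.47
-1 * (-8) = 8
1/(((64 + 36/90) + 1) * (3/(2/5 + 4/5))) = 2/327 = 0.01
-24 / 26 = -12 / 13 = -0.92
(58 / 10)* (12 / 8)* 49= 426.30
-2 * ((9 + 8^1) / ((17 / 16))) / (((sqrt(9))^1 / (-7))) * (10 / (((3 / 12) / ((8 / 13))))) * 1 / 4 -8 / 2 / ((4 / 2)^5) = 143321 / 312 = 459.36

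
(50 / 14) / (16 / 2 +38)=25 / 322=0.08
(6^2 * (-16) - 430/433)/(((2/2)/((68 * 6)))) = -101933904/433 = -235413.17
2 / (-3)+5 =13 / 3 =4.33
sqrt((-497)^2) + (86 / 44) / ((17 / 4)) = 93025 / 187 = 497.46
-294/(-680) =147/340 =0.43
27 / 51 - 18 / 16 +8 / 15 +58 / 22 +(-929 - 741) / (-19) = 38572297 / 426360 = 90.47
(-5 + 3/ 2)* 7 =-49/ 2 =-24.50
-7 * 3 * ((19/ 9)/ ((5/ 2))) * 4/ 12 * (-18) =532/ 5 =106.40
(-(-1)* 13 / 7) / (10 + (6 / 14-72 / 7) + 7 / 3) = 3 / 4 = 0.75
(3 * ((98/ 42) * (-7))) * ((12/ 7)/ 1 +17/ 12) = -1841/ 12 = -153.42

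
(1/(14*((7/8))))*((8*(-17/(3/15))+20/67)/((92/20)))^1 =-39600/3283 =-12.06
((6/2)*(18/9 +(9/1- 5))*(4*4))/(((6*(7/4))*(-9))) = -64/21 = -3.05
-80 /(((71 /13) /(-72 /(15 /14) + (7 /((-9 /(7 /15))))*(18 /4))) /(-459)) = -32858280 /71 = -462792.68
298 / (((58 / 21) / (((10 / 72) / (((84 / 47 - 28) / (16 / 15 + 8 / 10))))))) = -49021 / 45936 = -1.07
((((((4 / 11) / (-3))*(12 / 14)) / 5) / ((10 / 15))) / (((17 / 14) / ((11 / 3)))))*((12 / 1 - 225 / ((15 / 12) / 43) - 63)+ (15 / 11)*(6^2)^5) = -426779736 / 55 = -7759631.56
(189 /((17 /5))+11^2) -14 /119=3000 /17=176.47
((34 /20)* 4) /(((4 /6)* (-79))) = -51 /395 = -0.13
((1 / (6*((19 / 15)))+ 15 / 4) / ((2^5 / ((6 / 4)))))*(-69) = -61065 / 4864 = -12.55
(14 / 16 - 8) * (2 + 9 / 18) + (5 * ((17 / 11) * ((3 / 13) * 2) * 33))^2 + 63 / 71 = 2656013037 / 191984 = 13834.55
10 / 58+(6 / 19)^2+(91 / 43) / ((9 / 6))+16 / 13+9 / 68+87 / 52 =1408492430 / 298460721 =4.72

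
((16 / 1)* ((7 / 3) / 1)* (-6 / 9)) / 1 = -224 / 9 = -24.89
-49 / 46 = -1.07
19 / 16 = 1.19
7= 7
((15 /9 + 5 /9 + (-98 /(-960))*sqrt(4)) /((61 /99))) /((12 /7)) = 134519 /58560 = 2.30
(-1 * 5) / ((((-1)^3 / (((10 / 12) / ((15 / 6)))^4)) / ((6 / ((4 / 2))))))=5 / 27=0.19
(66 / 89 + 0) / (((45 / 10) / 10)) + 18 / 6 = 1241 / 267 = 4.65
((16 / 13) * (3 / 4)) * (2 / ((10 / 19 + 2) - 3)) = -152 / 39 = -3.90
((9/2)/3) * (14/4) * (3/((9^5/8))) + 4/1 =26258/6561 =4.00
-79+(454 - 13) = 362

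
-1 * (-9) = 9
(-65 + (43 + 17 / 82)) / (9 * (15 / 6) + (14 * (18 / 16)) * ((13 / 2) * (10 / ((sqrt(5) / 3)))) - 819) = -325234 * sqrt(5) / 30421467 - 421732 / 30421467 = -0.04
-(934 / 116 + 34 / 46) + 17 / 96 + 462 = 453.39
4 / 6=2 / 3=0.67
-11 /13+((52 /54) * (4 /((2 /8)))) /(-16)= -635 /351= -1.81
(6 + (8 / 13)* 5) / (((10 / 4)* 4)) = 59 / 65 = 0.91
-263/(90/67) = -17621/90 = -195.79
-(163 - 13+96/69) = -3482/23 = -151.39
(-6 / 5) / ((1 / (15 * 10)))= -180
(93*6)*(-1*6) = -3348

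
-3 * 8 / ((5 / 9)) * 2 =-432 / 5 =-86.40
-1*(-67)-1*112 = -45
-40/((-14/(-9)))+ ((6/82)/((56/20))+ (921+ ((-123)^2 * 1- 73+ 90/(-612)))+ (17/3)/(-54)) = 12607685803/790398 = 15951.06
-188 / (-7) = 188 / 7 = 26.86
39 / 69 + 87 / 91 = 3184 / 2093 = 1.52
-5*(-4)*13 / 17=260 / 17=15.29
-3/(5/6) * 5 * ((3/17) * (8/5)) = -432/85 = -5.08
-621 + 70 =-551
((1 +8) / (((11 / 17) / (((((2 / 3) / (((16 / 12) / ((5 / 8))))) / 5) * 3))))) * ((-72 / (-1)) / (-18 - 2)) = -9.39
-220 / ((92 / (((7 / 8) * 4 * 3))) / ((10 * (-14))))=80850 / 23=3515.22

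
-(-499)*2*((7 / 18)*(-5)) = -17465 / 9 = -1940.56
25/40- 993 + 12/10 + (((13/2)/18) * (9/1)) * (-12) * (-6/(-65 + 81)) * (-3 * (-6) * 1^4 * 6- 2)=22363/40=559.08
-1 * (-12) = 12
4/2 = 2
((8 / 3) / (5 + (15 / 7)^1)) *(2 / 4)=14 / 75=0.19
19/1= 19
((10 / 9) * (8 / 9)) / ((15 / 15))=80 / 81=0.99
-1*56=-56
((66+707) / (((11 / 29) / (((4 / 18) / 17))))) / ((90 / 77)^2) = 12082763 / 619650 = 19.50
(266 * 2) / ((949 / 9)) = 4788 / 949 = 5.05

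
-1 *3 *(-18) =54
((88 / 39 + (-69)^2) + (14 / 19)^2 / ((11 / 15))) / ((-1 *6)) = -737795417 / 929214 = -794.00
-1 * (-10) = 10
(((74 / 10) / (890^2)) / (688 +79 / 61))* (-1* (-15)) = 6771 / 33305428700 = 0.00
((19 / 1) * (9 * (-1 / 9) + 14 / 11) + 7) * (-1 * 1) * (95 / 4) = -6365 / 22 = -289.32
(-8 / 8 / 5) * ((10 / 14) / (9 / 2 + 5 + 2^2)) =-2 / 189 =-0.01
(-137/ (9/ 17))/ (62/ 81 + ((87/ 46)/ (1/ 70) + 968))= -482103/ 2051455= -0.24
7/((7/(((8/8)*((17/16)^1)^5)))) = 1419857/1048576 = 1.35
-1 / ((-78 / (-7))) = -7 / 78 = -0.09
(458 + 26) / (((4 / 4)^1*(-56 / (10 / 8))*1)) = -605 / 56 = -10.80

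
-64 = -64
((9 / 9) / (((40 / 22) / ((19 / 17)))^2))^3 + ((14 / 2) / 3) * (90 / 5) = 64965130119990241 / 1544804416000000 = 42.05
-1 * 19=-19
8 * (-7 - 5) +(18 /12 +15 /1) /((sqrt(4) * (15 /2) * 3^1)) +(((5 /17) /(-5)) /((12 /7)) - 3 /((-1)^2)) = -33547 /340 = -98.67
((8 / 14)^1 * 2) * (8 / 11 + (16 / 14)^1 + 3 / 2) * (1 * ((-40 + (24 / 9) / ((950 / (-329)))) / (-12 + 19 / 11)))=40354672 / 2630075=15.34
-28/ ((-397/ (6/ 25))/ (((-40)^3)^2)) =27525120000/ 397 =69332795.97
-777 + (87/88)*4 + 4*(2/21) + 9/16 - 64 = -3090233/3696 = -836.10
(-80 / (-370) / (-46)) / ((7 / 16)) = -64 / 5957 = -0.01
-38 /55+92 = 5022 /55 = 91.31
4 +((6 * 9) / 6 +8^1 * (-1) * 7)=-43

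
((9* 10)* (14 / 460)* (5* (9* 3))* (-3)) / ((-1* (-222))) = -8505 / 1702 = -5.00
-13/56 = -0.23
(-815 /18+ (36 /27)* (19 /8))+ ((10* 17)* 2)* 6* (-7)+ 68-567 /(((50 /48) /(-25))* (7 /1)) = -110791 /9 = -12310.11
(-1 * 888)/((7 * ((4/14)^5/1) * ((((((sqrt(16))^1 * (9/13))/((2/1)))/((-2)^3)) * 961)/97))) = 112023457/2883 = 38856.56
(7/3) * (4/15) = 28/45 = 0.62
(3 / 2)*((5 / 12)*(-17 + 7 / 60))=-10.55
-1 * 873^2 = -762129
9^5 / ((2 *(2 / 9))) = 531441 / 4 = 132860.25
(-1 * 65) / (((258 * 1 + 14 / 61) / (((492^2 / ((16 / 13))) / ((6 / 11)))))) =-259941435 / 2864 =-90761.67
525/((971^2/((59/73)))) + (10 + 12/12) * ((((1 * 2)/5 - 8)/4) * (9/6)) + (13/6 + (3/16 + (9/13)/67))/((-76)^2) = -2605214824612639997/83103229472190720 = -31.35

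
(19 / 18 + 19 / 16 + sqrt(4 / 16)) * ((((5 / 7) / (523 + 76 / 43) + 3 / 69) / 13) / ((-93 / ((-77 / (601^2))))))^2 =39145299875 / 228293906332804676779075609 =0.00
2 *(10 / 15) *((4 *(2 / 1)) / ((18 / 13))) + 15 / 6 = 551 / 54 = 10.20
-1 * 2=-2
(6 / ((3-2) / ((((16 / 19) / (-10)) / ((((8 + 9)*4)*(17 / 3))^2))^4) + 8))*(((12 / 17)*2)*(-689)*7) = -569586654 / 134758472711611616805388632787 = -0.00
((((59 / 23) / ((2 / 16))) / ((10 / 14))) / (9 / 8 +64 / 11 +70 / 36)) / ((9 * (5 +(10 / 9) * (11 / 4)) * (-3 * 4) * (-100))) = 109032 / 2934383125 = 0.00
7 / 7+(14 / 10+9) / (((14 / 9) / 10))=475 / 7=67.86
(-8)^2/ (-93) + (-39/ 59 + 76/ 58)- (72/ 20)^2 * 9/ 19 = -466938643/ 75583425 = -6.18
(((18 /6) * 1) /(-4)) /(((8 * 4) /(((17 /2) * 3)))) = -153 /256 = -0.60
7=7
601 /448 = 1.34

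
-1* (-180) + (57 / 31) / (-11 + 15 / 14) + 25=882547 / 4309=204.81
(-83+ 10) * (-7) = 511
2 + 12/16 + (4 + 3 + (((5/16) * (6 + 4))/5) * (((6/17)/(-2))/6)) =2647/272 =9.73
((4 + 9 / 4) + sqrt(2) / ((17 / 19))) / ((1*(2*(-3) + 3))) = -2.61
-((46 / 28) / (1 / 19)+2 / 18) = -3947 / 126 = -31.33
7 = 7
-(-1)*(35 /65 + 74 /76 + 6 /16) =1.89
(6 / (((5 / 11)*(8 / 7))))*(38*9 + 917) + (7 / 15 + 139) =176171 / 12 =14680.92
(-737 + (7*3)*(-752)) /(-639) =16529 /639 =25.87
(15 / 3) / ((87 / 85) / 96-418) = -13600 / 1136931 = -0.01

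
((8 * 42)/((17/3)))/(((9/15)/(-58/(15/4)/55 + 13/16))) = 49091/935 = 52.50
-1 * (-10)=10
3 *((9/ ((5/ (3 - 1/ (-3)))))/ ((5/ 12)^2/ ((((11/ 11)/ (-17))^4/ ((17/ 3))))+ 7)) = 7776/ 35499449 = 0.00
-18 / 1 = -18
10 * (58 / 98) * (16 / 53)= 4640 / 2597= 1.79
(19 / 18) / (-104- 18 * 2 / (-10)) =-95 / 9036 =-0.01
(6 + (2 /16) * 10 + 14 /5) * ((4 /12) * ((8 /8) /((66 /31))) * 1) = 2077 /1320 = 1.57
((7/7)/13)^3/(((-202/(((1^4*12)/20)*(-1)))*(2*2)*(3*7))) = 1/62131160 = 0.00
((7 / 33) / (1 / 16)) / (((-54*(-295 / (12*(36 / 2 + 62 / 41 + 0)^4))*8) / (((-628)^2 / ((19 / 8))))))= 7236977950720000000 / 940800390057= 7692362.83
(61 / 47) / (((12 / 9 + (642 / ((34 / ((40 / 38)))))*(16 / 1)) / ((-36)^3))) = -189.61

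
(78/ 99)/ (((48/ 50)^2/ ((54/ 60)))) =1625/ 2112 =0.77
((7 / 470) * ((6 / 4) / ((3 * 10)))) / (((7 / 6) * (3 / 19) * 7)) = 19 / 32900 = 0.00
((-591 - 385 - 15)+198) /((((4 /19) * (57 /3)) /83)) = -65819 /4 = -16454.75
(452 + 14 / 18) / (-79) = -4075 / 711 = -5.73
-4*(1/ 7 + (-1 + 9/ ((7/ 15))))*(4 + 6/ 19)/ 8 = -39.77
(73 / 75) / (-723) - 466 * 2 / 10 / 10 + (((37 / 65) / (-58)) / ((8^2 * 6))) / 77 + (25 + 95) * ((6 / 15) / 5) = 22457736577 / 80593793280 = 0.28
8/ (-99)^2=8/ 9801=0.00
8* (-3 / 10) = -12 / 5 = -2.40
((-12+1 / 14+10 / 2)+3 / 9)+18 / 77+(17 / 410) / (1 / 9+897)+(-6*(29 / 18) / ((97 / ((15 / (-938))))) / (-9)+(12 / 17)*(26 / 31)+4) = -1263975419349473 / 714282982611660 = -1.77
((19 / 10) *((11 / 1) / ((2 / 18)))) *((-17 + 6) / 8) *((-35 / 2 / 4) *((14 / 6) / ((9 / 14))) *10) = 3942785 / 96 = 41070.68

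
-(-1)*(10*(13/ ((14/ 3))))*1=195/ 7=27.86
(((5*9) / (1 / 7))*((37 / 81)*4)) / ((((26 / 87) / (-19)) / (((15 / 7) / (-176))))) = 509675 / 1144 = 445.52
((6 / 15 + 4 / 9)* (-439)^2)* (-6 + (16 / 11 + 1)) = -95204174 / 165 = -576994.99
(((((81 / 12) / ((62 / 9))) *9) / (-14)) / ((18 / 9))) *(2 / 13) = -2187 / 45136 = -0.05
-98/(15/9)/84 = -0.70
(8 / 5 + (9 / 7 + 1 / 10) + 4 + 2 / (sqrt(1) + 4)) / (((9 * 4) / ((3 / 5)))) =0.12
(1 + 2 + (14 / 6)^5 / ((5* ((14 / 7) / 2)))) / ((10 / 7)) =71582 / 6075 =11.78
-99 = -99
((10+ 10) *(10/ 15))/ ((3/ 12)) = 160/ 3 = 53.33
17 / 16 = 1.06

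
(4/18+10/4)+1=67/18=3.72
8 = 8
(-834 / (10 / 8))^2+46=11130046 / 25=445201.84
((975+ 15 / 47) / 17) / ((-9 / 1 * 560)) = -191 / 16779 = -0.01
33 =33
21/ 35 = 3/ 5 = 0.60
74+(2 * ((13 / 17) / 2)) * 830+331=17675 / 17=1039.71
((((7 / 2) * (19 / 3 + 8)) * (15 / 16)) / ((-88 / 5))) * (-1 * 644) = 1211525 / 704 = 1720.92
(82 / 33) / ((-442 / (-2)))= 82 / 7293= 0.01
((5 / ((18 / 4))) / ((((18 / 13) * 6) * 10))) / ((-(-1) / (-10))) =-65 / 486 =-0.13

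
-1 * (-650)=650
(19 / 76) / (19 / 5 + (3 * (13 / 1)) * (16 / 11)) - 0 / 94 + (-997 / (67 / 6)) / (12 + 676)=-9640129 / 76726792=-0.13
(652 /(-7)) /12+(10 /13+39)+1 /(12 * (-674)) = 7852519 /245336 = 32.01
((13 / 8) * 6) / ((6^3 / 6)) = 13 / 48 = 0.27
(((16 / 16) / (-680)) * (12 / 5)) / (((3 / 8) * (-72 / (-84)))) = -14 / 1275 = -0.01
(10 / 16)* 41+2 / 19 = 3911 / 152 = 25.73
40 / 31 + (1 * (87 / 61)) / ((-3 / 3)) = -257 / 1891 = -0.14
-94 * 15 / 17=-1410 / 17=-82.94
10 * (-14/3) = -140/3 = -46.67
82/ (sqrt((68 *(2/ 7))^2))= 4.22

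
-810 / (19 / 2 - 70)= 1620 / 121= 13.39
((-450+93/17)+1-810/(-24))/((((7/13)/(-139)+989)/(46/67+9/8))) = -48891845405/65136803968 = -0.75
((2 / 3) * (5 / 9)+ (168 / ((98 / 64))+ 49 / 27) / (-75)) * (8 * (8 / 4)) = -253264 / 14175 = -17.87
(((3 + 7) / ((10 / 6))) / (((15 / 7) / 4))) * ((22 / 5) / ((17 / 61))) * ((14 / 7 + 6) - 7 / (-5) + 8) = 6538224 / 2125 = 3076.81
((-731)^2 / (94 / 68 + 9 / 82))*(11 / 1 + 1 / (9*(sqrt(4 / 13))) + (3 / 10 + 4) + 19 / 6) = 372449617*sqrt(13) / 18720 + 103168543909 / 15600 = 6685103.57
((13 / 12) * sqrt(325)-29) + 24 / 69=-659 / 23 + 65 * sqrt(13) / 12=-9.12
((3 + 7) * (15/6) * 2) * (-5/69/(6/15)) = -9.06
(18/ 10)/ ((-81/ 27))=-0.60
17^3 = 4913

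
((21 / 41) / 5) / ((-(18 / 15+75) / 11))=-77 / 5207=-0.01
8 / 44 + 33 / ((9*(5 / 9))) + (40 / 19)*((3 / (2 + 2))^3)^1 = 64121 / 8360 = 7.67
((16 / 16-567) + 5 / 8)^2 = 20457529 / 64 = 319648.89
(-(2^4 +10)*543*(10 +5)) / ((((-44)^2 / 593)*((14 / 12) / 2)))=-188369415 / 1694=-111198.00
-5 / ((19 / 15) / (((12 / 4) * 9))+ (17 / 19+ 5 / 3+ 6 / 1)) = -38475 / 66241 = -0.58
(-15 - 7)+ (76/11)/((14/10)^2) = -9958/539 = -18.47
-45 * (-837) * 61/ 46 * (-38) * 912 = -39812206320/ 23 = -1730965492.17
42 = 42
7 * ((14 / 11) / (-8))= -49 / 44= -1.11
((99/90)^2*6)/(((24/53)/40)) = 641.30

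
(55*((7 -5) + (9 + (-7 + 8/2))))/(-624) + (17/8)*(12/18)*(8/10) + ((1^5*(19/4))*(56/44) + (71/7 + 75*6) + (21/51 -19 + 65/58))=449.15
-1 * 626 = -626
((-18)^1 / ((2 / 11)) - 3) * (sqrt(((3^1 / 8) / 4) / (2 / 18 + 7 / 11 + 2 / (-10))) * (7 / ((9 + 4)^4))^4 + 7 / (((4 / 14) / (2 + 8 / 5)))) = -44982 / 5 - 367353 * sqrt(89430) / 721311604354566947644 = -8996.40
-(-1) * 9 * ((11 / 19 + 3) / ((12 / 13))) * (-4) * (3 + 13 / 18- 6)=18122 / 57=317.93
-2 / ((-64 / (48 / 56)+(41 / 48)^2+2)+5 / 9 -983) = 1536 / 809765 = 0.00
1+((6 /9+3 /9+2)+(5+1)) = 10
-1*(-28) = 28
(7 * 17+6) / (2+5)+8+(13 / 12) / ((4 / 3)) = 26.67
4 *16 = 64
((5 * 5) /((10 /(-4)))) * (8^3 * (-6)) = 30720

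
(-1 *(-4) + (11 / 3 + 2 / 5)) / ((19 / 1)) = 121 / 285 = 0.42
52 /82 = 26 /41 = 0.63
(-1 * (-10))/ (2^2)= 5/ 2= 2.50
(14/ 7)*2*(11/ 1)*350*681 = 10487400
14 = 14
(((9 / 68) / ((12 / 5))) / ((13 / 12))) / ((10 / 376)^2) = 79524 / 1105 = 71.97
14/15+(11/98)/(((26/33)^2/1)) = 1107157/993720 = 1.11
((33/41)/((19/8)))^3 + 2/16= 619927091/3781833112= 0.16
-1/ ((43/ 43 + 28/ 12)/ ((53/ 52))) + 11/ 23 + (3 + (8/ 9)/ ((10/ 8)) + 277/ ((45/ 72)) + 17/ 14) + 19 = 352099613/ 753480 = 467.30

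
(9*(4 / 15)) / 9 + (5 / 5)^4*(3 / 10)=17 / 30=0.57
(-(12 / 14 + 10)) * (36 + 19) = -4180 / 7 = -597.14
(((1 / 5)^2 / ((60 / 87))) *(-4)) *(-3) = 87 / 125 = 0.70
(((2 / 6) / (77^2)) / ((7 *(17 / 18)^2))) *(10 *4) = 4320 / 11994367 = 0.00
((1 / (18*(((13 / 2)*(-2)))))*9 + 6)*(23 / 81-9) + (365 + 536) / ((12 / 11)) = 3259901 / 4212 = 773.96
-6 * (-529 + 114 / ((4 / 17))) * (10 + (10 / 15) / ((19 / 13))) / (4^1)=13261 / 19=697.95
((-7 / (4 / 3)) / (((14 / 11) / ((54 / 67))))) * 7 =-6237 / 268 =-23.27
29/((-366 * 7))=-0.01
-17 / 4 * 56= -238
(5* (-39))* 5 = -975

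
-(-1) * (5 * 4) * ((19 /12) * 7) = 665 /3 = 221.67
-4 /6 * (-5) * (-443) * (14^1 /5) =-12404 /3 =-4134.67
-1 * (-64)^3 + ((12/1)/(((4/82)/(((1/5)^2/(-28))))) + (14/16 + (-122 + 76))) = 366937933/1400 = 262098.52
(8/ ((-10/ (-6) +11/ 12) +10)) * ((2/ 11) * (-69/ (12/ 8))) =-8832/ 1661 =-5.32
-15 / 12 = -5 / 4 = -1.25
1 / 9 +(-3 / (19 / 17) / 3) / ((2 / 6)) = -440 / 171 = -2.57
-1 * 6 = -6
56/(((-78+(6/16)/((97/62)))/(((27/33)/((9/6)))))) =-43456/110627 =-0.39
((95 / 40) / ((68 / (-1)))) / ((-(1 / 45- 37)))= -855 / 905216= -0.00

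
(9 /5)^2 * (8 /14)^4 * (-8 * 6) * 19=-18911232 /60025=-315.06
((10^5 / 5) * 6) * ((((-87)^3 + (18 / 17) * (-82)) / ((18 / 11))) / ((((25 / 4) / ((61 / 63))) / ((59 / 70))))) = -15759627125440 / 2499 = -6306373399.54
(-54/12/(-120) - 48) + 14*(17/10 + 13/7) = 147/80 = 1.84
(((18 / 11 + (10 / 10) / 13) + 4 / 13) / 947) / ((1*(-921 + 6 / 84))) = -4046 / 1745982953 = -0.00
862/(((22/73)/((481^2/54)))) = 7279311143/594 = 12254732.56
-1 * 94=-94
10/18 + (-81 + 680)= 5396/9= 599.56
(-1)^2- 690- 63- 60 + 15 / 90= -4871 / 6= -811.83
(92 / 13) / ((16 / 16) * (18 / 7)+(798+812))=161 / 36686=0.00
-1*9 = -9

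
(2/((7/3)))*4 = 24/7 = 3.43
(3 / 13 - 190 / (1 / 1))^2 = 6086089 / 169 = 36012.36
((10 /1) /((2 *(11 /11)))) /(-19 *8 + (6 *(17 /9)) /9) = -27 /814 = -0.03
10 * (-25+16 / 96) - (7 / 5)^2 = -18772 / 75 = -250.29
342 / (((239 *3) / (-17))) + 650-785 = -34203 / 239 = -143.11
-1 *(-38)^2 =-1444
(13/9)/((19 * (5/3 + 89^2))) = 0.00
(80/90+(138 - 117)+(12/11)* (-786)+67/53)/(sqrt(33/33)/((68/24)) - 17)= 74418860/1484901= 50.12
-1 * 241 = -241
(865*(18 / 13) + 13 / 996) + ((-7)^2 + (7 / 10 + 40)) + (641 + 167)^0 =83411363 / 64740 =1288.41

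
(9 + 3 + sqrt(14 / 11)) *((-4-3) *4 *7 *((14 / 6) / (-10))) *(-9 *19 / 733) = -140.06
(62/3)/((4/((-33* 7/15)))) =-2387/30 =-79.57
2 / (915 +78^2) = 2 / 6999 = 0.00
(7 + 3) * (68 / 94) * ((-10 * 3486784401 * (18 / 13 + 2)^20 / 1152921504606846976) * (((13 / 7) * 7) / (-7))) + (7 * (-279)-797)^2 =477751552035587915226762503947280425 / 63041932562729765491537739776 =7578313.87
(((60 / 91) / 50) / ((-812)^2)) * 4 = 3 / 37500190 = 0.00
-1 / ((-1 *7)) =1 / 7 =0.14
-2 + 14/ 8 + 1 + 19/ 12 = 7/ 3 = 2.33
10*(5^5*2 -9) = 62410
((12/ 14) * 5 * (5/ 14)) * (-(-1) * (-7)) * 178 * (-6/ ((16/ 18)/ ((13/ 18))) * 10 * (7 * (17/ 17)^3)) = 1301625/ 2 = 650812.50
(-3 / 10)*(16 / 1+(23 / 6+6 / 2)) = -137 / 20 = -6.85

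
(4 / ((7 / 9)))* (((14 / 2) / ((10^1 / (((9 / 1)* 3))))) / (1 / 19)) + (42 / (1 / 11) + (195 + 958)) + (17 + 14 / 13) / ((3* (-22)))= 14849947 / 4290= 3461.53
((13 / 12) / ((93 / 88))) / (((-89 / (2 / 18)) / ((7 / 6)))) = -1001 / 670437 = -0.00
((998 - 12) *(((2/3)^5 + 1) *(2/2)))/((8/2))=135575/486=278.96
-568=-568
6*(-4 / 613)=-0.04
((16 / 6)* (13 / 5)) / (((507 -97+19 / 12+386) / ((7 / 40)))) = 364 / 239275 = 0.00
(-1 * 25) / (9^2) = -25 / 81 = -0.31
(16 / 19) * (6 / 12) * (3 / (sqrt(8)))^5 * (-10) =-1215 * sqrt(2) / 304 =-5.65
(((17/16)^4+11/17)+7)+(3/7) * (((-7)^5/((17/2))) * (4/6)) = -556.02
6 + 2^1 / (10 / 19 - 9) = 928 / 161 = 5.76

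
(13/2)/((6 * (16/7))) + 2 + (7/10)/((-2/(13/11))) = 2.06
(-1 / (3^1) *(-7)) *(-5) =-11.67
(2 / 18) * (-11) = -11 / 9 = -1.22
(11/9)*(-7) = -77/9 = -8.56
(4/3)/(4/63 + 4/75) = 525/46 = 11.41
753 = 753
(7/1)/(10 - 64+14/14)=-7/53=-0.13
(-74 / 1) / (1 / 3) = -222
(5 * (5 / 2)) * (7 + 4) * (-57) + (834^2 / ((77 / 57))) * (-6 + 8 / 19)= -443580591 / 154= -2880393.45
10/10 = 1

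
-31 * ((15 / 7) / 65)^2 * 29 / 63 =-899 / 57967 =-0.02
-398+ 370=-28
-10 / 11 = -0.91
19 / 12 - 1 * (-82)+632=8587 / 12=715.58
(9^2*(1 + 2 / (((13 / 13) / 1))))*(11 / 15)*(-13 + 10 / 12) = -21681 / 10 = -2168.10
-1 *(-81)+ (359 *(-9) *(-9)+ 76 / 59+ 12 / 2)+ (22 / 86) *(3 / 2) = 29167.67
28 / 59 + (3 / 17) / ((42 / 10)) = 3627 / 7021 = 0.52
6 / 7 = 0.86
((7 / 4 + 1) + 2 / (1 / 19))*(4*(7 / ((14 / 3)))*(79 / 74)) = 38631 / 148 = 261.02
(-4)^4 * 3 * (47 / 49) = 36096 / 49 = 736.65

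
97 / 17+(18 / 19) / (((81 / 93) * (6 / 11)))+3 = 31105 / 2907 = 10.70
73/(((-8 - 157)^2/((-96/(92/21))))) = -0.06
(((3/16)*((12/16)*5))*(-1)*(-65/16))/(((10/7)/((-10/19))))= -20475/19456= -1.05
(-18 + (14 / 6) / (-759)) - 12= -68317 / 2277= -30.00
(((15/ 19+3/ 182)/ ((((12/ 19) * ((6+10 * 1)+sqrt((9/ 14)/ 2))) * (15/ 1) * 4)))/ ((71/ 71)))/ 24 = 929/ 16752060 -929 * sqrt(7)/ 1250820480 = 0.00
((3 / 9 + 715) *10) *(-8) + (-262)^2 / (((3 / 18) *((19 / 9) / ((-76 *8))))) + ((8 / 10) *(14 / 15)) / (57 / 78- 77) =-17649799376656 / 148725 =-118674058.68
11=11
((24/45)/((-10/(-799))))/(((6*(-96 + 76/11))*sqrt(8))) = -0.03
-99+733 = 634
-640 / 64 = -10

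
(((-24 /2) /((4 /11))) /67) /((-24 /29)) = 0.60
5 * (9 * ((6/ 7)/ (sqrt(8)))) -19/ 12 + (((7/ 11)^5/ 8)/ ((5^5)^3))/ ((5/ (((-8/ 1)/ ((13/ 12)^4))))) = -13335536897129426260049/ 8422444356079101562500 + 135 * sqrt(2)/ 14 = 12.05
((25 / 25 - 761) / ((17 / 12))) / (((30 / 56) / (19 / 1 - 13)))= -102144 / 17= -6008.47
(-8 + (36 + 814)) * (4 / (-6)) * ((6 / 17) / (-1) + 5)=-133036 / 51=-2608.55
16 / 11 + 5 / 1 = 71 / 11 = 6.45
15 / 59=0.25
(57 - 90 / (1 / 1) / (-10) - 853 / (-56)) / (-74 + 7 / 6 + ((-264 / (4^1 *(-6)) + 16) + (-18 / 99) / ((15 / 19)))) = -250195 / 141876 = -1.76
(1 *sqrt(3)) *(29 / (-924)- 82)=-75797 *sqrt(3) / 924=-142.08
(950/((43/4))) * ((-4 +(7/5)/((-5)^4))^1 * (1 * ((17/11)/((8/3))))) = -12105717/59125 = -204.75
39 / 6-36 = -59 / 2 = -29.50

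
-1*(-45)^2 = -2025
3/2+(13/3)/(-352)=1571/1056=1.49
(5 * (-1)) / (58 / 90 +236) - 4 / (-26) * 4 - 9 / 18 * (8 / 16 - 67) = 18741189 / 553748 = 33.84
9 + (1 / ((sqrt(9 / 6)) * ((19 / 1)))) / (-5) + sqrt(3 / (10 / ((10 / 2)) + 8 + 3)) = -sqrt(6) / 285 + sqrt(39) / 13 + 9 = 9.47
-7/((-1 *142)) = 7/142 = 0.05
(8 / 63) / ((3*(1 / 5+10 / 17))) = 680 / 12663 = 0.05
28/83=0.34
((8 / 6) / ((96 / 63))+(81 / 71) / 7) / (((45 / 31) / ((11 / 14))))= 1407307 / 2504880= 0.56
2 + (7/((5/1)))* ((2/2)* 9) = 73/5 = 14.60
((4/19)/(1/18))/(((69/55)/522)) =689040/437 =1576.75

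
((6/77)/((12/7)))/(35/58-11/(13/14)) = -377/93247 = -0.00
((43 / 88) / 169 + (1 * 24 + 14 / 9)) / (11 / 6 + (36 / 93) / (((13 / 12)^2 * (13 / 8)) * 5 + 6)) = 172542303839 / 12544844988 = 13.75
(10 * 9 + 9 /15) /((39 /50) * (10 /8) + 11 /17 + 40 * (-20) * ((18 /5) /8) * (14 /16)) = -61608 /213097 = -0.29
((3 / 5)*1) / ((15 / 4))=4 / 25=0.16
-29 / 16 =-1.81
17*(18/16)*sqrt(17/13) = 153*sqrt(221)/104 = 21.87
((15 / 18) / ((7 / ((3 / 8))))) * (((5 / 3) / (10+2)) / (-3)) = -25 / 12096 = -0.00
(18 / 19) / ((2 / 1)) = 9 / 19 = 0.47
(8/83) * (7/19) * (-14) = -784/1577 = -0.50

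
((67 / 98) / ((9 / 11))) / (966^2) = 737 / 823043592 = 0.00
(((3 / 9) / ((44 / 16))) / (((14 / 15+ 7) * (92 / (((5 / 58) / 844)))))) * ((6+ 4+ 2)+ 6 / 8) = 75 / 346775968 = 0.00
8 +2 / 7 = 58 / 7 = 8.29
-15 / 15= -1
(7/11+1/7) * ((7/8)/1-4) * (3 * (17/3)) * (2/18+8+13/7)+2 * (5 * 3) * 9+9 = -216107/1617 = -133.65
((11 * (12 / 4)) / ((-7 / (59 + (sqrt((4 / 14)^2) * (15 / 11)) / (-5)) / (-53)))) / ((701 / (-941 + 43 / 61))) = -19747.67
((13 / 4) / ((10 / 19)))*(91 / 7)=3211 / 40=80.28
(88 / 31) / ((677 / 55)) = 0.23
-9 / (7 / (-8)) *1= 72 / 7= 10.29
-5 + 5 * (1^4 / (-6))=-5.83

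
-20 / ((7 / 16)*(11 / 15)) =-4800 / 77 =-62.34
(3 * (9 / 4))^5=14348907 / 1024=14012.60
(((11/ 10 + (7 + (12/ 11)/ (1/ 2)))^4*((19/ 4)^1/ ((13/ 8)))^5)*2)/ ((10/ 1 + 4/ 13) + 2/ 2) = 421829.47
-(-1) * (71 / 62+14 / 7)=195 / 62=3.15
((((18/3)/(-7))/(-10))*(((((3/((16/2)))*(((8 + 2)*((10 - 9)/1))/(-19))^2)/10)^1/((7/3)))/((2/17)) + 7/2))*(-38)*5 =-214563/3724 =-57.62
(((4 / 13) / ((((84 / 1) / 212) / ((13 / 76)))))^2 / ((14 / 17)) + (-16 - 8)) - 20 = -98020063 / 2228814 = -43.98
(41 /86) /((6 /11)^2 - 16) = -0.03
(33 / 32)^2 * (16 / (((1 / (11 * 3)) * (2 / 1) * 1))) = 35937 / 128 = 280.76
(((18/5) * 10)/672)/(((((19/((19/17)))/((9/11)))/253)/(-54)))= -16767/476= -35.22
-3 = -3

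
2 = 2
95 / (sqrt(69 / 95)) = 95 * sqrt(6555) / 69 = 111.47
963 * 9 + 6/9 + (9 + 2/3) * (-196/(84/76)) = 62581/9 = 6953.44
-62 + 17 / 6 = -355 / 6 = -59.17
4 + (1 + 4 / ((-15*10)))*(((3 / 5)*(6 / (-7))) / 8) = 13781 / 3500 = 3.94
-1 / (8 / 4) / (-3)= 1 / 6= 0.17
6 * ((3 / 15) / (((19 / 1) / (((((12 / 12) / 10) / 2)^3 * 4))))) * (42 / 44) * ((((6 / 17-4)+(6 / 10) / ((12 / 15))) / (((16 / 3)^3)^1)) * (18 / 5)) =-3015873 / 1455308800000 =-0.00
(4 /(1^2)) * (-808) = -3232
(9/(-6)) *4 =-6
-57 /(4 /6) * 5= -427.50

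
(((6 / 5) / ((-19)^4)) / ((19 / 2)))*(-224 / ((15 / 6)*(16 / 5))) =-336 / 12380495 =-0.00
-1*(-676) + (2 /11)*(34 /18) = 66958 /99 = 676.34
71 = 71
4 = 4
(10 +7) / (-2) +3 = -11 / 2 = -5.50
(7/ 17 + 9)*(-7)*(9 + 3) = -13440/ 17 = -790.59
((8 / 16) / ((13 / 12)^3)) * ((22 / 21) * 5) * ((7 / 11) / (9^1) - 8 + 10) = 65600 / 15379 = 4.27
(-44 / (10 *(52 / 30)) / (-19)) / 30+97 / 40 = 24003 / 9880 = 2.43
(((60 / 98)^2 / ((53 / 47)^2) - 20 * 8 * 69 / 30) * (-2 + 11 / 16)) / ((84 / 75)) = 46499145225 / 107910544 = 430.90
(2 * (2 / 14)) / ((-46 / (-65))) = 65 / 161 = 0.40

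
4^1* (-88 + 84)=-16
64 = 64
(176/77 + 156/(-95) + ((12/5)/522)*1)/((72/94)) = 881297/1041390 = 0.85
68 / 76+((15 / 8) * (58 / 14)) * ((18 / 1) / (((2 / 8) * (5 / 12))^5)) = 947679732359 / 83125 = 11400658.43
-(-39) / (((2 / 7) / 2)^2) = 1911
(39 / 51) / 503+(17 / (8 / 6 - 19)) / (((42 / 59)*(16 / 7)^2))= -59683803 / 232039936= -0.26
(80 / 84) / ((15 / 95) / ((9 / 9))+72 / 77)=4180 / 4797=0.87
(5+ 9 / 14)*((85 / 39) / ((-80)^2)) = 1343 / 698880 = 0.00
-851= -851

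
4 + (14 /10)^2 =149 /25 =5.96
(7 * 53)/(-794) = -371/794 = -0.47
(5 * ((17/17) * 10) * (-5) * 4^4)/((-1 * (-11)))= -64000/11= -5818.18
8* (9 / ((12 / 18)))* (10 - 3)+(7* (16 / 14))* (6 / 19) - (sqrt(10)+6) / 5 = 71946 / 95 - sqrt(10) / 5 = 756.69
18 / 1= 18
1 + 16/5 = 21/5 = 4.20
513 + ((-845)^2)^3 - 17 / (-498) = 181288224859305536741 / 498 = 364032580038766138.03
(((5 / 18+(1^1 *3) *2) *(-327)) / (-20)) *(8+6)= 86219 / 60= 1436.98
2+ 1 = 3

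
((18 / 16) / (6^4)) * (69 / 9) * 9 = 23 / 384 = 0.06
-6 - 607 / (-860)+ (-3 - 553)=-482713 / 860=-561.29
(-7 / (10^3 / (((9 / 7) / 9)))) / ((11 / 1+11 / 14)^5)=-67228 / 15287262890625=-0.00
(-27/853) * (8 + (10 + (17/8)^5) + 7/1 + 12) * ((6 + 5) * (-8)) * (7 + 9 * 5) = 10163206053/873472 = 11635.41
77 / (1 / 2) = 154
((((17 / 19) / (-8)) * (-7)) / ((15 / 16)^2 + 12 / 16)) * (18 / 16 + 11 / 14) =0.92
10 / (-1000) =-1 / 100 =-0.01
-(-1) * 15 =15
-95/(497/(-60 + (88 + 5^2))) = -5035/497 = -10.13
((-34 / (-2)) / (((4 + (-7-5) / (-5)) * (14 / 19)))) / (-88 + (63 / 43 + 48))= -69445 / 742336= -0.09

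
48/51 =16/17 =0.94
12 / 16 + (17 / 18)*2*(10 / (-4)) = -143 / 36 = -3.97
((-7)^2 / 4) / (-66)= -49 / 264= -0.19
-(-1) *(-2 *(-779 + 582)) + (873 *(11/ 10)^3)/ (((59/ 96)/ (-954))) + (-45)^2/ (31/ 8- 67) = -1343247809074/ 744875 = -1803319.76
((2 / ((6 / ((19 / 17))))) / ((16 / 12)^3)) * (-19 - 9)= -1197 / 272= -4.40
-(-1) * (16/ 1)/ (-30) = -8/ 15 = -0.53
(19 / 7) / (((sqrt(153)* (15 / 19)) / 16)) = 5776* sqrt(17) / 5355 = 4.45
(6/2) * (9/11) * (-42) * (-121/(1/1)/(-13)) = -12474/13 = -959.54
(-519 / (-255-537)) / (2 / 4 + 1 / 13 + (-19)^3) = -2249 / 23538108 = -0.00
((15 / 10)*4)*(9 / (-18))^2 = 3 / 2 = 1.50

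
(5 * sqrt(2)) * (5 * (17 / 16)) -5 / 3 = -5 / 3 + 425 * sqrt(2) / 16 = 35.90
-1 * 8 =-8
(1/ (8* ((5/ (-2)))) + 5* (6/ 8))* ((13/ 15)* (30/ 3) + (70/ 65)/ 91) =32.11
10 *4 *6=240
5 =5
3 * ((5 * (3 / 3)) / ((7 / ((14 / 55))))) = 6 / 11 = 0.55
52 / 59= 0.88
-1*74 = -74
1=1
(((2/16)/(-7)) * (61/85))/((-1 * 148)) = 61/704480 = 0.00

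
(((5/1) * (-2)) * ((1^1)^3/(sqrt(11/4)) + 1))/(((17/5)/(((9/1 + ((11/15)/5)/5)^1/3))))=-14.19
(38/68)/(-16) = -0.03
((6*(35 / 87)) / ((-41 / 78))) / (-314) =2730 / 186673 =0.01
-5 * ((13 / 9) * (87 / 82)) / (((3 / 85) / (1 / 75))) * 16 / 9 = -5.15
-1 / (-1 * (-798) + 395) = -1 / 1193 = -0.00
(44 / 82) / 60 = 11 / 1230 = 0.01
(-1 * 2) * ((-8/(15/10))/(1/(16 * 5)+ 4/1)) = 2560/963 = 2.66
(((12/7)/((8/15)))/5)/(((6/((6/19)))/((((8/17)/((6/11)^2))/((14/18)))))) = 0.07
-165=-165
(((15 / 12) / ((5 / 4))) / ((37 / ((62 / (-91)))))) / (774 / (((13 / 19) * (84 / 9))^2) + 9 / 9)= -45136 / 48973607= -0.00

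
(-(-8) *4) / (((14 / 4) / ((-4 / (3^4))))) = -256 / 567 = -0.45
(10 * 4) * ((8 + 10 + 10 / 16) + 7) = 1025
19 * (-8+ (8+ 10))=190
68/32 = 17/8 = 2.12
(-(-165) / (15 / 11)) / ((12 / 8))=242 / 3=80.67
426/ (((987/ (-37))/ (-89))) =467606/ 329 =1421.29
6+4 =10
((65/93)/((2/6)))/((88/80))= 650/341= 1.91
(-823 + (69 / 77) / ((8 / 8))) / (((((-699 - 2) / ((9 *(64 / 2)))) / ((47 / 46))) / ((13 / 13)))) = 428427936 / 1241471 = 345.10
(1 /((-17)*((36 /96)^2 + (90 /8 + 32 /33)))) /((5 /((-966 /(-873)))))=-9856 /9358075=-0.00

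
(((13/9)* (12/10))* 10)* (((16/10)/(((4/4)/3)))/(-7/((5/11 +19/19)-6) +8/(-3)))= -960/13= -73.85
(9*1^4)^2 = 81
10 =10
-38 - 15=-53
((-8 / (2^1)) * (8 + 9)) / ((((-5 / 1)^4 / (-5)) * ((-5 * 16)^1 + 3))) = -68 / 9625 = -0.01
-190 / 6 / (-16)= 95 / 48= 1.98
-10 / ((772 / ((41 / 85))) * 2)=-41 / 13124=-0.00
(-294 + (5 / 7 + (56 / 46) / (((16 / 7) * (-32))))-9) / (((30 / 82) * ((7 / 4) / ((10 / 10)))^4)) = -510847454 / 5798415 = -88.10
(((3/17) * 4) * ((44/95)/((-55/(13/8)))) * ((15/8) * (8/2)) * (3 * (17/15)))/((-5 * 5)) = 117/11875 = 0.01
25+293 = 318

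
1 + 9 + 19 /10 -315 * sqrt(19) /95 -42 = -301 /10 -63 * sqrt(19) /19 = -44.55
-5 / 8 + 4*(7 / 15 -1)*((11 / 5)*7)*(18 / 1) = -118397 / 200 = -591.98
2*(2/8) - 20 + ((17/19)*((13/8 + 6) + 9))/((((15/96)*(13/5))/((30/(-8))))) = -156.81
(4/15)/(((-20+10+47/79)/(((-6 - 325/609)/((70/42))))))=1257364/11312175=0.11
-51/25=-2.04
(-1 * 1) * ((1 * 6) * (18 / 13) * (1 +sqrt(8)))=-216 * sqrt(2) / 13 - 108 / 13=-31.81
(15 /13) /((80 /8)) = 3 /26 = 0.12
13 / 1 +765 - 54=724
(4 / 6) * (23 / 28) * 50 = 575 / 21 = 27.38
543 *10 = 5430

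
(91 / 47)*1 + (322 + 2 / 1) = 15319 / 47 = 325.94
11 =11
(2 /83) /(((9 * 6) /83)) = 1 /27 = 0.04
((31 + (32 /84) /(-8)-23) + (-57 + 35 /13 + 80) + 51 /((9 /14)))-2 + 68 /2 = 13193 /91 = 144.98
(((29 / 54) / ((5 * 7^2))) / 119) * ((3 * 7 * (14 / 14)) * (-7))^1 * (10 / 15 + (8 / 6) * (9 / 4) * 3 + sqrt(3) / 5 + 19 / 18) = -5597 / 192780- 29 * sqrt(3) / 53550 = -0.03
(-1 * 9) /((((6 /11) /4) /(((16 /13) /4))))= -264 /13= -20.31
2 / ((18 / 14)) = 14 / 9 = 1.56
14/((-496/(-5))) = 35/248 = 0.14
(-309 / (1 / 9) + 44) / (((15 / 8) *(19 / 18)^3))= -42565824 / 34295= -1241.17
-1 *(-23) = 23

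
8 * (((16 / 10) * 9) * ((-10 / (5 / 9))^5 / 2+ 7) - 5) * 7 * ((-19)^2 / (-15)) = 1375172557304 / 75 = 18335634097.39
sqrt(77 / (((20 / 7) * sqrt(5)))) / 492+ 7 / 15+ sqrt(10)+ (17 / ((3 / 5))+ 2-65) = -171 / 5+ 7 * sqrt(11) * 5^(1 / 4) / 4920+ sqrt(10) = -31.03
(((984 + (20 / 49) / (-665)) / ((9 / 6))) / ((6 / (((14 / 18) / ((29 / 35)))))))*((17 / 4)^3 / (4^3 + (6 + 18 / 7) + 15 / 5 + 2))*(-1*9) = -39382141265 / 43083792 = -914.08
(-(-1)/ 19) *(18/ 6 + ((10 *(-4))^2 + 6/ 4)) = 3209/ 38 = 84.45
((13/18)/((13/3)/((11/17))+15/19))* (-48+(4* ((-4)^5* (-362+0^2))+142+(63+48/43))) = 57749957265/403684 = 143057.34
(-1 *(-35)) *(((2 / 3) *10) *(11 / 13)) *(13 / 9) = 7700 / 27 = 285.19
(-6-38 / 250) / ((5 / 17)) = -13073 / 625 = -20.92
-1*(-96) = 96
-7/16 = -0.44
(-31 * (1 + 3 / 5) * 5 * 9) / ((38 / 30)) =-33480 / 19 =-1762.11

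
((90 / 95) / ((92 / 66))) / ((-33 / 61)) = -549 / 437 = -1.26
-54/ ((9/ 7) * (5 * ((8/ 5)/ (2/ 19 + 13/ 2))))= -34.68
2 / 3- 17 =-16.33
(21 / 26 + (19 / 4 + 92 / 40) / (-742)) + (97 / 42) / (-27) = 11136287 / 15626520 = 0.71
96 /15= 32 /5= 6.40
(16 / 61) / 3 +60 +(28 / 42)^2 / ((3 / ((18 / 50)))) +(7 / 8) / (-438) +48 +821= 4964945917 / 5343600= 929.14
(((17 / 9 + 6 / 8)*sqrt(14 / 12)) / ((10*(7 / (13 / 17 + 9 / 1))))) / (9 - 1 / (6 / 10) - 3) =1577*sqrt(42) / 111384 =0.09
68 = 68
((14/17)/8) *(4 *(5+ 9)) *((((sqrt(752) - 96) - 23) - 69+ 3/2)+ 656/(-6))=-1547.31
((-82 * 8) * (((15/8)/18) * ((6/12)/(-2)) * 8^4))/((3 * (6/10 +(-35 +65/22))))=-23091200/31131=-741.74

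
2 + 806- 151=657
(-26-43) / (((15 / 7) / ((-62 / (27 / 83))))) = 828506 / 135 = 6137.08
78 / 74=39 / 37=1.05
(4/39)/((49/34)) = 136/1911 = 0.07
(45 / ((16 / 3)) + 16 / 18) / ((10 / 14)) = 9401 / 720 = 13.06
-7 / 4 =-1.75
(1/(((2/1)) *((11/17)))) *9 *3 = 459/22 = 20.86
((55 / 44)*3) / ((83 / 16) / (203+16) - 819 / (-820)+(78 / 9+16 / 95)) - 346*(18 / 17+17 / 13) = -4866836443418 / 5946522361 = -818.43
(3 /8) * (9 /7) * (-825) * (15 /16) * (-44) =3675375 /224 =16407.92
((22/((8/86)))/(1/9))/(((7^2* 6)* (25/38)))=26961/2450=11.00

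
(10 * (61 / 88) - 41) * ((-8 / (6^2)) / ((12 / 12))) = 1499 / 198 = 7.57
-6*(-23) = 138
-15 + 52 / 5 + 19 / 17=-296 / 85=-3.48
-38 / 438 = -19 / 219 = -0.09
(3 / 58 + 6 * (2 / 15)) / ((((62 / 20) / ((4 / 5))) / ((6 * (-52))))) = -308256 / 4495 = -68.58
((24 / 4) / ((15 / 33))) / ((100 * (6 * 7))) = 11 / 3500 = 0.00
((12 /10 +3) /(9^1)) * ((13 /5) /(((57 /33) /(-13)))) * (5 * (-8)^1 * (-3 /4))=-26026 /95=-273.96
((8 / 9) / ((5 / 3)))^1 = 8 / 15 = 0.53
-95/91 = -1.04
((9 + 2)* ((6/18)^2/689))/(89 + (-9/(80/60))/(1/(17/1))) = -44/638703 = -0.00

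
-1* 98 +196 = 98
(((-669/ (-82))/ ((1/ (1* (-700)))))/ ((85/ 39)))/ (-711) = 202930/ 55063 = 3.69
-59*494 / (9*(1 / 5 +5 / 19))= -1384435 / 198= -6992.10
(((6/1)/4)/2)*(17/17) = 3/4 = 0.75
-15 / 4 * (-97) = 1455 / 4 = 363.75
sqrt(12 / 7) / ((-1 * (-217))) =2 * sqrt(21) / 1519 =0.01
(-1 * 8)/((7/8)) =-64/7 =-9.14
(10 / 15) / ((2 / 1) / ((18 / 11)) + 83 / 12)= 24 / 293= 0.08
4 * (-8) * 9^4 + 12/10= -1049754/5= -209950.80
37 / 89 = 0.42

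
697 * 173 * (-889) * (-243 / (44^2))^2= -6329846659941 / 3748096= -1688816.58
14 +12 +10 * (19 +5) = 266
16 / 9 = 1.78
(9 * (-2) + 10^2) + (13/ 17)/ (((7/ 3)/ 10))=10148/ 119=85.28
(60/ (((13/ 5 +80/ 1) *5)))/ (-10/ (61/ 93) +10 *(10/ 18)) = -1647/ 109858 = -0.01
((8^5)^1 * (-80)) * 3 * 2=-15728640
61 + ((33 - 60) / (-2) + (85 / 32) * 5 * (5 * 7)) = 17259 / 32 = 539.34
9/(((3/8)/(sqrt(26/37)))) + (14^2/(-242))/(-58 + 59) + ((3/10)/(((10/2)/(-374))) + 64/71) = -4799901/214775 + 24 * sqrt(962)/37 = -2.23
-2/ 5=-0.40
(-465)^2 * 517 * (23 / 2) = 2571131475 / 2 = 1285565737.50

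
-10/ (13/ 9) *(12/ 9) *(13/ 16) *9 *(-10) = 675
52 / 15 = 3.47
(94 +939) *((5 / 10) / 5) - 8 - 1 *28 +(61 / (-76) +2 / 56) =88489 / 1330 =66.53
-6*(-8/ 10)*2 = 48/ 5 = 9.60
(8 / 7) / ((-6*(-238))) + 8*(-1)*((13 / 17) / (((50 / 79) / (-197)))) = 1904.18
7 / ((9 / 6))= 14 / 3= 4.67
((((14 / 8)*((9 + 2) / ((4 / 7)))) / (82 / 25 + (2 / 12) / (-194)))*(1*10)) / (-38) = -19606125 / 7252148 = -2.70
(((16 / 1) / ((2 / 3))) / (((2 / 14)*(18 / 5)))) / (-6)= -70 / 9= -7.78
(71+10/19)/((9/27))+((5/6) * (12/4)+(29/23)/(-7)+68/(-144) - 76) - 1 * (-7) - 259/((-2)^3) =39600943/220248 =179.80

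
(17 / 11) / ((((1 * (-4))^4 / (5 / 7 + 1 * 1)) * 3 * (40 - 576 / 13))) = -0.00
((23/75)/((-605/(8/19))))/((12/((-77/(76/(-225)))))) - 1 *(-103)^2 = -421283551/39710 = -10609.00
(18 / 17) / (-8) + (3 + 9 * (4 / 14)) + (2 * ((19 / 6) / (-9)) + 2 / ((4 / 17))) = 170101 / 12852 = 13.24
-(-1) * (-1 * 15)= -15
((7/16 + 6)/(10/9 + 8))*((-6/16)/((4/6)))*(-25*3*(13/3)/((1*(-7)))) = -2711475/146944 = -18.45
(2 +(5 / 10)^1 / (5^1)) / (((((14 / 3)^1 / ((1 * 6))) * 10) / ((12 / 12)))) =27 / 100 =0.27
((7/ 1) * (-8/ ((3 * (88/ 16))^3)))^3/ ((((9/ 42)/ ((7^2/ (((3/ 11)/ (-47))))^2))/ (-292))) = 1949542939061387264/ 10356281643411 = 188247.39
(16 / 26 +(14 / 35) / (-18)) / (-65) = -347 / 38025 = -0.01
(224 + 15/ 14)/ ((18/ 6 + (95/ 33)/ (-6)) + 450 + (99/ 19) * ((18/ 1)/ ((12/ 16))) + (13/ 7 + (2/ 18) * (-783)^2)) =5927031/ 1809157123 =0.00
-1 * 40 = -40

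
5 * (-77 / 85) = -4.53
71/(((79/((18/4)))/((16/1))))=5112/79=64.71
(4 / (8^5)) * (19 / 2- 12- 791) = -1587 / 16384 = -0.10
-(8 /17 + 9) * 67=-10787 /17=-634.53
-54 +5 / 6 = -319 / 6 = -53.17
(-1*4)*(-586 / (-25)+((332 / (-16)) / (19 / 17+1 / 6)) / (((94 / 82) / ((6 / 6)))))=-5754358 / 153925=-37.38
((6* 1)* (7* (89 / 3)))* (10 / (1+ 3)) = 3115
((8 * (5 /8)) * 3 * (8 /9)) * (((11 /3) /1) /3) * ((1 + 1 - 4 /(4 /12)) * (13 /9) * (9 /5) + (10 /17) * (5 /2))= -61160 /153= -399.74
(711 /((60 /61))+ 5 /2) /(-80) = -14507 /1600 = -9.07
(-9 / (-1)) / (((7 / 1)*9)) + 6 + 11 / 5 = 8.34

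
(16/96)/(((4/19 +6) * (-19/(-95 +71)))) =2/59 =0.03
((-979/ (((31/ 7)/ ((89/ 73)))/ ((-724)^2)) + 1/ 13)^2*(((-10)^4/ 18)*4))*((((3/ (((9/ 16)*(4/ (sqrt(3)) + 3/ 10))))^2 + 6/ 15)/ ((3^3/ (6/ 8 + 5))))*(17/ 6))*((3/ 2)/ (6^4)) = 94176518941110511790286320963964151625/ 505808119156144471524 - 1080635389130366503091241055840000000*sqrt(3)/ 42150676596345372627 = 141784861578709610.09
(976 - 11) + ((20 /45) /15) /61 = 7946779 /8235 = 965.00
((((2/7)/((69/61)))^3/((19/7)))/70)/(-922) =-453962/4934758717665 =-0.00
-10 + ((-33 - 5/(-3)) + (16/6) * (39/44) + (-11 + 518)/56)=-55285/1848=-29.92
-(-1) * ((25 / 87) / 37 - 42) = -135173 / 3219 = -41.99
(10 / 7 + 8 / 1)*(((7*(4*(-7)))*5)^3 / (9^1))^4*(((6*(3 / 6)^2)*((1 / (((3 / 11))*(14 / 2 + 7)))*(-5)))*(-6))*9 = 9688849344072531024465920000000000000 / 81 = 119615424000895444746492800000000000.00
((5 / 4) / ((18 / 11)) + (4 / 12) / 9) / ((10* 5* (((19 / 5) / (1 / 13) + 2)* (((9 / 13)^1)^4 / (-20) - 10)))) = -4941053 / 158729930316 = -0.00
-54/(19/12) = -648/19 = -34.11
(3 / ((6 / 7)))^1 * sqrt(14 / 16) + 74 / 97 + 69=7 * sqrt(14) / 8 + 6767 / 97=73.04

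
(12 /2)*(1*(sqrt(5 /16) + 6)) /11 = 3*sqrt(5) /22 + 36 /11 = 3.58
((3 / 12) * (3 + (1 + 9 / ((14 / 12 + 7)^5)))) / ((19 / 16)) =4519883920 / 5367029731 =0.84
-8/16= -0.50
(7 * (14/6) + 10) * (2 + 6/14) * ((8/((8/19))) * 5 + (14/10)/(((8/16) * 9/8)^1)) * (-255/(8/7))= -100159597/72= -1391105.51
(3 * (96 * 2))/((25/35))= 4032/5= 806.40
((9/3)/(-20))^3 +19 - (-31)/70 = 1088611/56000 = 19.44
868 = 868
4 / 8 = 1 / 2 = 0.50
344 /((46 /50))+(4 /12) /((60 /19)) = 1548437 /4140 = 374.02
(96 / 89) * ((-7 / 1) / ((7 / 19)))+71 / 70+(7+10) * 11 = 1043649 / 6230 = 167.52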